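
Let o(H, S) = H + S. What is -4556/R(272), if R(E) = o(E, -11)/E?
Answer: -1239232/261 ≈ -4748.0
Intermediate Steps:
R(E) = (-11 + E)/E (R(E) = (E - 11)/E = (-11 + E)/E)
-4556/R(272) = -4556*272/(-11 + 272) = -4556/((1/272)*261) = -4556/261/272 = -4556*272/261 = -1239232/261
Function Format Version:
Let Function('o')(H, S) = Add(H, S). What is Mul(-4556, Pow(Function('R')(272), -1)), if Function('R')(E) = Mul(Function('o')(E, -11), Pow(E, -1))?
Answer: Rational(-1239232, 261) ≈ -4748.0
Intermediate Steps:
Function('R')(E) = Mul(Pow(E, -1), Add(-11, E)) (Function('R')(E) = Mul(Add(E, -11), Pow(E, -1)) = Mul(Add(-11, E), Pow(E, -1)) = Mul(Pow(E, -1), Add(-11, E)))
Mul(-4556, Pow(Function('R')(272), -1)) = Mul(-4556, Pow(Mul(Pow(272, -1), Add(-11, 272)), -1)) = Mul(-4556, Pow(Mul(Rational(1, 272), 261), -1)) = Mul(-4556, Pow(Rational(261, 272), -1)) = Mul(-4556, Rational(272, 261)) = Rational(-1239232, 261)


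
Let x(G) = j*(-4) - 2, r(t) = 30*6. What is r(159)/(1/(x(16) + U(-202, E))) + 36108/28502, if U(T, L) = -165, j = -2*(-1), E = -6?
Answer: -448888446/14251 ≈ -31499.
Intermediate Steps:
j = 2
r(t) = 180
x(G) = -10 (x(G) = 2*(-4) - 2 = -8 - 2 = -10)
r(159)/(1/(x(16) + U(-202, E))) + 36108/28502 = 180/(1/(-10 - 165)) + 36108/28502 = 180/(1/(-175)) + 36108*(1/28502) = 180/(-1/175) + 18054/14251 = 180*(-175) + 18054/14251 = -31500 + 18054/14251 = -448888446/14251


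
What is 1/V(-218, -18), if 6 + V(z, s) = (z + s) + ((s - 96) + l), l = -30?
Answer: -1/386 ≈ -0.0025907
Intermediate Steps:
V(z, s) = -132 + z + 2*s (V(z, s) = -6 + ((z + s) + ((s - 96) - 30)) = -6 + ((s + z) + ((-96 + s) - 30)) = -6 + ((s + z) + (-126 + s)) = -6 + (-126 + z + 2*s) = -132 + z + 2*s)
1/V(-218, -18) = 1/(-132 - 218 + 2*(-18)) = 1/(-132 - 218 - 36) = 1/(-386) = -1/386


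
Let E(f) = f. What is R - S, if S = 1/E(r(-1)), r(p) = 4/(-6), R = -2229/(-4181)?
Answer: 17001/8362 ≈ 2.0331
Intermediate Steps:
R = 2229/4181 (R = -2229*(-1/4181) = 2229/4181 ≈ 0.53313)
r(p) = -⅔ (r(p) = 4*(-⅙) = -⅔)
S = -3/2 (S = 1/(-⅔) = -3/2 ≈ -1.5000)
R - S = 2229/4181 - 1*(-3/2) = 2229/4181 + 3/2 = 17001/8362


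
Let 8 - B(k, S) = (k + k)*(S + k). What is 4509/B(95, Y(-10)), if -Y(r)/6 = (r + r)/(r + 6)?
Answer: -1503/4114 ≈ -0.36534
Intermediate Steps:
Y(r) = -12*r/(6 + r) (Y(r) = -6*(r + r)/(r + 6) = -6*2*r/(6 + r) = -12*r/(6 + r))
B(k, S) = 8 - 2*k*(S + k) (B(k, S) = 8 - (k + k)*(S + k) = 8 - 2*k*(S + k))
4509/B(95, Y(-10)) = 4509/(8 - 2*95² - 2*(-12*(-10)/(6 - 10))*95) = 4509/(8 - 2*9025 - 2*(-12*(-10)/(-4))*95) = 4509/(8 - 18050 - 2*(-12*(-10)*(-¼))*95) = 4509/(8 - 18050 - 2*(-30)*95) = 4509/(8 - 18050 + 5700) = 4509/(-12342) = 4509*(-1/12342) = -1503/4114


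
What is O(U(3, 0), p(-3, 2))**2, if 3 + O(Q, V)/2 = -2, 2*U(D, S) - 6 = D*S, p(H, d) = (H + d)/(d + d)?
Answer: 100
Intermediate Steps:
p(H, d) = (H + d)/(2*d) (p(H, d) = (H + d)/((2*d)) = (H + d)*(1/(2*d)) = (H + d)/(2*d))
U(D, S) = 3 + D*S/2 (U(D, S) = 3 + (D*S)/2 = 3 + D*S/2)
O(Q, V) = -10 (O(Q, V) = -6 + 2*(-2) = -6 - 4 = -10)
O(U(3, 0), p(-3, 2))**2 = (-10)**2 = 100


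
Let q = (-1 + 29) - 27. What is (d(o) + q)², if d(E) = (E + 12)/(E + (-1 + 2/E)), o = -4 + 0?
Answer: 25/121 ≈ 0.20661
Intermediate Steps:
o = -4
q = 1 (q = 28 - 27 = 1)
d(E) = (12 + E)/(-1 + E + 2/E)
(d(o) + q)² = (-4*(12 - 4)/(2 + (-4)² - 1*(-4)) + 1)² = (-4*8/(2 + 16 + 4) + 1)² = (-4*8/22 + 1)² = (-4*1/22*8 + 1)² = (-16/11 + 1)² = (-5/11)² = 25/121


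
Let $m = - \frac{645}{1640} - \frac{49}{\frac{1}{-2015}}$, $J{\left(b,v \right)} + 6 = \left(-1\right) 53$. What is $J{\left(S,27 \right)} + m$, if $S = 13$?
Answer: $\frac{32365599}{328} \approx 98676.0$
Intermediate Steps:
$J{\left(b,v \right)} = -59$ ($J{\left(b,v \right)} = -6 - 53 = -59$)
$m = \frac{32384951}{328}$ ($m = \left(-645\right) \frac{1}{1640} - \frac{49}{- \frac{1}{2015}} = - \frac{129}{328} - -98735 = - \frac{129}{328} + 98735 = \frac{32384951}{328} \approx 98735.0$)
$J{\left(S,27 \right)} + m = -59 + \frac{32384951}{328} = \frac{32365599}{328}$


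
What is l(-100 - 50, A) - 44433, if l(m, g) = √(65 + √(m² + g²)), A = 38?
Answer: -44433 + √(65 + 2*√5986) ≈ -44418.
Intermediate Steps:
l(m, g) = √(65 + √(g² + m²))
l(-100 - 50, A) - 44433 = √(65 + √(38² + (-100 - 50)²)) - 44433 = √(65 + √(1444 + (-150)²)) - 44433 = √(65 + √(1444 + 22500)) - 44433 = √(65 + √23944) - 44433 = √(65 + 2*√5986) - 44433 = -44433 + √(65 + 2*√5986)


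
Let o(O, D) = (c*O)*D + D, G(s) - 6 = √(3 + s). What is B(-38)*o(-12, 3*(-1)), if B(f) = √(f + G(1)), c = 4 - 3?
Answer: 33*I*√30 ≈ 180.75*I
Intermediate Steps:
c = 1
G(s) = 6 + √(3 + s)
o(O, D) = D + D*O (o(O, D) = (1*O)*D + D = O*D + D = D*O + D = D + D*O)
B(f) = √(8 + f) (B(f) = √(f + (6 + √(3 + 1))) = √(f + (6 + √4)) = √(f + (6 + 2)) = √(f + 8) = √(8 + f))
B(-38)*o(-12, 3*(-1)) = √(8 - 38)*((3*(-1))*(1 - 12)) = √(-30)*(-3*(-11)) = (I*√30)*33 = 33*I*√30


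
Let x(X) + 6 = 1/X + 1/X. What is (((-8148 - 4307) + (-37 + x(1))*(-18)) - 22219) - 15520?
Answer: -49456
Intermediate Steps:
x(X) = -6 + 2/X (x(X) = -6 + (1/X + 1/X) = -6 + 2/X)
(((-8148 - 4307) + (-37 + x(1))*(-18)) - 22219) - 15520 = (((-8148 - 4307) + (-37 + (-6 + 2/1))*(-18)) - 22219) - 15520 = ((-12455 + (-37 + (-6 + 2*1))*(-18)) - 22219) - 15520 = ((-12455 + (-37 + (-6 + 2))*(-18)) - 22219) - 15520 = ((-12455 + (-37 - 4)*(-18)) - 22219) - 15520 = ((-12455 - 41*(-18)) - 22219) - 15520 = ((-12455 + 738) - 22219) - 15520 = (-11717 - 22219) - 15520 = -33936 - 15520 = -49456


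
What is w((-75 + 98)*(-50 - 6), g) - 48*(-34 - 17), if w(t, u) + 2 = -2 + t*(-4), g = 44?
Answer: 7596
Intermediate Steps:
w(t, u) = -4 - 4*t (w(t, u) = -2 + (-2 + t*(-4)) = -2 + (-2 - 4*t) = -4 - 4*t)
w((-75 + 98)*(-50 - 6), g) - 48*(-34 - 17) = (-4 - 4*(-75 + 98)*(-50 - 6)) - 48*(-34 - 17) = (-4 - 92*(-56)) - 48*(-51) = (-4 - 4*(-1288)) + 2448 = (-4 + 5152) + 2448 = 5148 + 2448 = 7596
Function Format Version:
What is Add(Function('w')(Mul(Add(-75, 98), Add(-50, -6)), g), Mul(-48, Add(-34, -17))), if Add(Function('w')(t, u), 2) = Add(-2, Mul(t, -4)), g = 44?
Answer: 7596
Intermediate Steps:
Function('w')(t, u) = Add(-4, Mul(-4, t)) (Function('w')(t, u) = Add(-2, Add(-2, Mul(t, -4))) = Add(-2, Add(-2, Mul(-4, t))) = Add(-4, Mul(-4, t)))
Add(Function('w')(Mul(Add(-75, 98), Add(-50, -6)), g), Mul(-48, Add(-34, -17))) = Add(Add(-4, Mul(-4, Mul(Add(-75, 98), Add(-50, -6)))), Mul(-48, Add(-34, -17))) = Add(Add(-4, Mul(-4, Mul(23, -56))), Mul(-48, -51)) = Add(Add(-4, Mul(-4, -1288)), 2448) = Add(Add(-4, 5152), 2448) = Add(5148, 2448) = 7596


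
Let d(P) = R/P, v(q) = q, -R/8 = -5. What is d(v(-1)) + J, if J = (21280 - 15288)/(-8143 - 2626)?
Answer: -436752/10769 ≈ -40.556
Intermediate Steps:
R = 40 (R = -8*(-5) = 40)
J = -5992/10769 (J = 5992/(-10769) = 5992*(-1/10769) = -5992/10769 ≈ -0.55641)
d(P) = 40/P
d(v(-1)) + J = 40/(-1) - 5992/10769 = 40*(-1) - 5992/10769 = -40 - 5992/10769 = -436752/10769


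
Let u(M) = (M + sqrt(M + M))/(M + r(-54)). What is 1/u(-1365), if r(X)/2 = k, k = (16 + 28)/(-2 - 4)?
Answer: 4139/4101 + 4139*I*sqrt(2730)/5597865 ≈ 1.0093 + 0.038633*I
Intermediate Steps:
k = -22/3 (k = 44/(-6) = 44*(-1/6) = -22/3 ≈ -7.3333)
r(X) = -44/3 (r(X) = 2*(-22/3) = -44/3)
u(M) = (M + sqrt(2)*sqrt(M))/(-44/3 + M) (u(M) = (M + sqrt(M + M))/(M - 44/3) = (M + sqrt(2*M))/(-44/3 + M) = (M + sqrt(2)*sqrt(M))/(-44/3 + M))
1/u(-1365) = 1/(3*(-1365 + sqrt(2)*sqrt(-1365))/(-44 + 3*(-1365))) = 1/(3*(-1365 + sqrt(2)*(I*sqrt(1365)))/(-44 - 4095)) = 1/(3*(-1365 + I*sqrt(2730))/(-4139)) = 1/(3*(-1/4139)*(-1365 + I*sqrt(2730))) = 1/(4095/4139 - 3*I*sqrt(2730)/4139)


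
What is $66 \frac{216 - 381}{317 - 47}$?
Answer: $- \frac{121}{3} \approx -40.333$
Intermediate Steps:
$66 \frac{216 - 381}{317 - 47} = 66 \left(- \frac{165}{270}\right) = 66 \left(\left(-165\right) \frac{1}{270}\right) = 66 \left(- \frac{11}{18}\right) = - \frac{121}{3}$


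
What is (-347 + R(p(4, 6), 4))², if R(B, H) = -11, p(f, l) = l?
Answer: 128164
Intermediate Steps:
(-347 + R(p(4, 6), 4))² = (-347 - 11)² = (-358)² = 128164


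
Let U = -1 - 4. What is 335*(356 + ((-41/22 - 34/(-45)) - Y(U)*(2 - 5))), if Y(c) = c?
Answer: 22545031/198 ≈ 1.1386e+5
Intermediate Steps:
U = -5
335*(356 + ((-41/22 - 34/(-45)) - Y(U)*(2 - 5))) = 335*(356 + ((-41/22 - 34/(-45)) - (-5)*(2 - 5))) = 335*(356 + ((-41*1/22 - 34*(-1/45)) - (-5)*(-3))) = 335*(356 + ((-41/22 + 34/45) - 1*15)) = 335*(356 + (-1097/990 - 15)) = 335*(356 - 15947/990) = 335*(336493/990) = 22545031/198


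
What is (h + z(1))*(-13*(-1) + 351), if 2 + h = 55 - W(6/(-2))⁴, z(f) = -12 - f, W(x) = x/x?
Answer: 14196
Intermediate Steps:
W(x) = 1
h = 52 (h = -2 + (55 - 1*1⁴) = -2 + (55 - 1*1) = -2 + (55 - 1) = -2 + 54 = 52)
(h + z(1))*(-13*(-1) + 351) = (52 + (-12 - 1*1))*(-13*(-1) + 351) = (52 + (-12 - 1))*(13 + 351) = (52 - 13)*364 = 39*364 = 14196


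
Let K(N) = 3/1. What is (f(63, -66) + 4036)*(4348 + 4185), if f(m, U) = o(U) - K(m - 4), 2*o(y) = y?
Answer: 34132000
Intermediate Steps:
o(y) = y/2
K(N) = 3 (K(N) = 3*1 = 3)
f(m, U) = -3 + U/2 (f(m, U) = U/2 - 1*3 = U/2 - 3 = -3 + U/2)
(f(63, -66) + 4036)*(4348 + 4185) = ((-3 + (½)*(-66)) + 4036)*(4348 + 4185) = ((-3 - 33) + 4036)*8533 = (-36 + 4036)*8533 = 4000*8533 = 34132000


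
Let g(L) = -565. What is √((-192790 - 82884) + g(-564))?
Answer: I*√276239 ≈ 525.58*I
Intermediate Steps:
√((-192790 - 82884) + g(-564)) = √((-192790 - 82884) - 565) = √(-275674 - 565) = √(-276239) = I*√276239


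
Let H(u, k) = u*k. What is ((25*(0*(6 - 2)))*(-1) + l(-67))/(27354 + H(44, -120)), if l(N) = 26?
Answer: 1/849 ≈ 0.0011779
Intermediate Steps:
H(u, k) = k*u
((25*(0*(6 - 2)))*(-1) + l(-67))/(27354 + H(44, -120)) = ((25*(0*(6 - 2)))*(-1) + 26)/(27354 - 120*44) = ((25*(0*4))*(-1) + 26)/(27354 - 5280) = ((25*0)*(-1) + 26)/22074 = (0*(-1) + 26)*(1/22074) = (0 + 26)*(1/22074) = 26*(1/22074) = 1/849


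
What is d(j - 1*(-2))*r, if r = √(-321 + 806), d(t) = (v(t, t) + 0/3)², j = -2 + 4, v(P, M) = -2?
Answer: 4*√485 ≈ 88.091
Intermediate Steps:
j = 2
d(t) = 4 (d(t) = (-2 + 0/3)² = (-2 + 0*(⅓))² = (-2 + 0)² = (-2)² = 4)
r = √485 ≈ 22.023
d(j - 1*(-2))*r = 4*√485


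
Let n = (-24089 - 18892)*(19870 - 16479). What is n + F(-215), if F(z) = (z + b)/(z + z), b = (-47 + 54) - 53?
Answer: -62671885269/430 ≈ -1.4575e+8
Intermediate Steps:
n = -145748571 (n = -42981*3391 = -145748571)
b = -46 (b = 7 - 53 = -46)
F(z) = (-46 + z)/(2*z) (F(z) = (z - 46)/(z + z) = (-46 + z)/((2*z)) = (-46 + z)*(1/(2*z)) = (-46 + z)/(2*z))
n + F(-215) = -145748571 + (½)*(-46 - 215)/(-215) = -145748571 + (½)*(-1/215)*(-261) = -145748571 + 261/430 = -62671885269/430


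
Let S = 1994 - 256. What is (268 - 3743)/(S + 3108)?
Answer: -3475/4846 ≈ -0.71709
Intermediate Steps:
S = 1738
(268 - 3743)/(S + 3108) = (268 - 3743)/(1738 + 3108) = -3475/4846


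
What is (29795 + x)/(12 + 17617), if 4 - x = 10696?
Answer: 19103/17629 ≈ 1.0836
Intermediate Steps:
x = -10692 (x = 4 - 1*10696 = 4 - 10696 = -10692)
(29795 + x)/(12 + 17617) = (29795 - 10692)/(12 + 17617) = 19103/17629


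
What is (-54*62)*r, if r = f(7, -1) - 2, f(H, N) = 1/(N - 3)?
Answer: 7533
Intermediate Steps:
f(H, N) = 1/(-3 + N)
r = -9/4 (r = 1/(-3 - 1) - 2 = 1/(-4) - 2 = -¼ - 2 = -9/4 ≈ -2.2500)
(-54*62)*r = -54*62*(-9/4) = -3348*(-9/4) = 7533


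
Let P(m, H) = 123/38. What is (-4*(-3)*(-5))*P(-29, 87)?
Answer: -3690/19 ≈ -194.21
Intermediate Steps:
P(m, H) = 123/38 (P(m, H) = 123*(1/38) = 123/38)
(-4*(-3)*(-5))*P(-29, 87) = (-4*(-3)*(-5))*(123/38) = (12*(-5))*(123/38) = -60*123/38 = -3690/19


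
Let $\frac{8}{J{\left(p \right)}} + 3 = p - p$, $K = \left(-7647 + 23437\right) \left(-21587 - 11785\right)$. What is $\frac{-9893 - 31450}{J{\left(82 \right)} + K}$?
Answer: $\frac{124029}{1580831648} \approx 7.8458 \cdot 10^{-5}$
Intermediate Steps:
$K = -526943880$ ($K = 15790 \left(-33372\right) = -526943880$)
$J{\left(p \right)} = - \frac{8}{3}$ ($J{\left(p \right)} = \frac{8}{-3 + \left(p - p\right)} = \frac{8}{-3 + 0} = \frac{8}{-3} = 8 \left(- \frac{1}{3}\right) = - \frac{8}{3}$)
$\frac{-9893 - 31450}{J{\left(82 \right)} + K} = \frac{-9893 - 31450}{- \frac{8}{3} - 526943880} = - \frac{41343}{- \frac{1580831648}{3}} = \left(-41343\right) \left(- \frac{3}{1580831648}\right) = \frac{124029}{1580831648}$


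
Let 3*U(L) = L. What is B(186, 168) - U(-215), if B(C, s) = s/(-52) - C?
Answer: -4585/39 ≈ -117.56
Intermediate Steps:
U(L) = L/3
B(C, s) = -C - s/52 (B(C, s) = s*(-1/52) - C = -s/52 - C = -C - s/52)
B(186, 168) - U(-215) = (-1*186 - 1/52*168) - (-215)/3 = (-186 - 42/13) - 1*(-215/3) = -2460/13 + 215/3 = -4585/39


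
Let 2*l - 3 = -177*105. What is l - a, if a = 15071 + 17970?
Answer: -42332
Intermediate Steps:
l = -9291 (l = 3/2 + (-177*105)/2 = 3/2 + (½)*(-18585) = 3/2 - 18585/2 = -9291)
a = 33041
l - a = -9291 - 1*33041 = -9291 - 33041 = -42332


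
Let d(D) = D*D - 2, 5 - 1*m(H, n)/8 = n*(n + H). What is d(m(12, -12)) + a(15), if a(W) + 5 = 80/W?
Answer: 4795/3 ≈ 1598.3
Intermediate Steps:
m(H, n) = 40 - 8*n*(H + n) (m(H, n) = 40 - 8*n*(n + H) = 40 - 8*n*(H + n))
d(D) = -2 + D² (d(D) = D² - 2 = -2 + D²)
a(W) = -5 + 80/W
d(m(12, -12)) + a(15) = (-2 + (40 - 8*(-12)² - 8*12*(-12))²) + (-5 + 80/15) = (-2 + (40 - 8*144 + 1152)²) + (-5 + 80*(1/15)) = (-2 + (40 - 1152 + 1152)²) + (-5 + 16/3) = (-2 + 40²) + ⅓ = (-2 + 1600) + ⅓ = 1598 + ⅓ = 4795/3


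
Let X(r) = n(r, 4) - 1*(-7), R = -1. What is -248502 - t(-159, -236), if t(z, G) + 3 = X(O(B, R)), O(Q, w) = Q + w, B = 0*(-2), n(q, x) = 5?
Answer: -248511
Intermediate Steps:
B = 0
X(r) = 12 (X(r) = 5 - 1*(-7) = 5 + 7 = 12)
t(z, G) = 9 (t(z, G) = -3 + 12 = 9)
-248502 - t(-159, -236) = -248502 - 1*9 = -248502 - 9 = -248511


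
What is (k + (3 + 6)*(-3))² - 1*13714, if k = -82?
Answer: -1833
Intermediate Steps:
(k + (3 + 6)*(-3))² - 1*13714 = (-82 + (3 + 6)*(-3))² - 1*13714 = (-82 + 9*(-3))² - 13714 = (-82 - 27)² - 13714 = (-109)² - 13714 = 11881 - 13714 = -1833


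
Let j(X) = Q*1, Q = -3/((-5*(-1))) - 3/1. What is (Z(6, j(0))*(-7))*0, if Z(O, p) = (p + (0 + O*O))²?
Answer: 0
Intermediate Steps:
Q = -18/5 (Q = -3/5 - 3*1 = -3*⅕ - 3 = -⅗ - 3 = -18/5 ≈ -3.6000)
j(X) = -18/5 (j(X) = -18/5*1 = -18/5)
Z(O, p) = (p + O²)² (Z(O, p) = (p + (0 + O²))² = (p + O²)²)
(Z(6, j(0))*(-7))*0 = ((-18/5 + 6²)²*(-7))*0 = ((-18/5 + 36)²*(-7))*0 = ((162/5)²*(-7))*0 = ((26244/25)*(-7))*0 = -183708/25*0 = 0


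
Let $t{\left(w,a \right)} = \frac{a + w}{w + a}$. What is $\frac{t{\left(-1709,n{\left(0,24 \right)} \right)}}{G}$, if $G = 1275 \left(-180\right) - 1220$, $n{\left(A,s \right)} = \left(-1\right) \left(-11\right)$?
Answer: $- \frac{1}{230720} \approx -4.3343 \cdot 10^{-6}$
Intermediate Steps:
$n{\left(A,s \right)} = 11$
$t{\left(w,a \right)} = 1$ ($t{\left(w,a \right)} = \frac{a + w}{a + w} = 1$)
$G = -230720$ ($G = -229500 - 1220 = -230720$)
$\frac{t{\left(-1709,n{\left(0,24 \right)} \right)}}{G} = 1 \frac{1}{-230720} = 1 \left(- \frac{1}{230720}\right) = - \frac{1}{230720}$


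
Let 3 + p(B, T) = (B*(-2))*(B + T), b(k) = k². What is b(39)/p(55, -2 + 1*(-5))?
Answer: -169/587 ≈ -0.28790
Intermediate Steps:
p(B, T) = -3 - 2*B*(B + T) (p(B, T) = -3 + (B*(-2))*(B + T) = -3 + (-2*B)*(B + T) = -3 - 2*B*(B + T))
b(39)/p(55, -2 + 1*(-5)) = 39²/(-3 - 2*55² - 2*55*(-2 + 1*(-5))) = 1521/(-3 - 2*3025 - 2*55*(-2 - 5)) = 1521/(-3 - 6050 - 2*55*(-7)) = 1521/(-3 - 6050 + 770) = 1521/(-5283) = 1521*(-1/5283) = -169/587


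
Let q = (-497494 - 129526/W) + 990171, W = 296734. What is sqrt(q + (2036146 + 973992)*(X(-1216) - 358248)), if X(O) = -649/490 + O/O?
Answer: I*sqrt(29079108979947876660482495)/5192845 ≈ 1.0384e+6*I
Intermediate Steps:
X(O) = -159/490 (X(O) = -649*1/490 + 1 = -649/490 + 1 = -159/490)
q = 73096943696/148367 (q = (-497494 - 129526/296734) + 990171 = (-497494 - 129526*1/296734) + 990171 = (-497494 - 64763/148367) + 990171 = -73811757061/148367 + 990171 = 73096943696/148367 ≈ 4.9268e+5)
sqrt(q + (2036146 + 973992)*(X(-1216) - 358248)) = sqrt(73096943696/148367 + (2036146 + 973992)*(-159/490 - 358248)) = sqrt(73096943696/148367 + 3010138*(-175541679/490)) = sqrt(73096943696/148367 - 264202339270851/245) = sqrt(-39198890561847144797/36349915) = I*sqrt(29079108979947876660482495)/5192845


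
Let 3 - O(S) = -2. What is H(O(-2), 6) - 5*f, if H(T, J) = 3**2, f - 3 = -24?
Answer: 114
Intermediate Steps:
f = -21 (f = 3 - 24 = -21)
O(S) = 5 (O(S) = 3 - 1*(-2) = 3 + 2 = 5)
H(T, J) = 9
H(O(-2), 6) - 5*f = 9 - 5*(-21) = 9 + 105 = 114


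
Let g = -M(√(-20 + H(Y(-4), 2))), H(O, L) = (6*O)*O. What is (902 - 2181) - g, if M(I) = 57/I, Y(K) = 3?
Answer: -1279 + 57*√34/34 ≈ -1269.2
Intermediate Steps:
H(O, L) = 6*O²
g = -57*√34/34 (g = -57/(√(-20 + 6*3²)) = -57/(√(-20 + 6*9)) = -57/(√(-20 + 54)) = -57/(√34) = -57*√34/34 ≈ -9.7754)
(902 - 2181) - g = (902 - 2181) - (-57)*√34/34 = -1279 + 57*√34/34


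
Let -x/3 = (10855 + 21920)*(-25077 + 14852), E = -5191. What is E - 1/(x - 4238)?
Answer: -5218869892418/1005368887 ≈ -5191.0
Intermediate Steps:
x = 1005373125 (x = -3*(10855 + 21920)*(-25077 + 14852) = -98325*(-10225) = -3*(-335124375) = 1005373125)
E - 1/(x - 4238) = -5191 - 1/(1005373125 - 4238) = -5191 - 1/1005368887 = -5218869892418/1005368887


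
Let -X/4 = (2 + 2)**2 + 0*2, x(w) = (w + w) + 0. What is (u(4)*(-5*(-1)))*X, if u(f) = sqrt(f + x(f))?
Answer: -640*sqrt(3) ≈ -1108.5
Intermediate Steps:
x(w) = 2*w (x(w) = 2*w + 0 = 2*w)
u(f) = sqrt(3)*sqrt(f) (u(f) = sqrt(f + 2*f) = sqrt(3*f) = sqrt(3)*sqrt(f))
X = -64 (X = -4*((2 + 2)**2 + 0*2) = -4*(4**2 + 0) = -4*(16 + 0) = -4*16 = -64)
(u(4)*(-5*(-1)))*X = ((sqrt(3)*sqrt(4))*(-5*(-1)))*(-64) = ((sqrt(3)*2)*5)*(-64) = ((2*sqrt(3))*5)*(-64) = (10*sqrt(3))*(-64) = -640*sqrt(3)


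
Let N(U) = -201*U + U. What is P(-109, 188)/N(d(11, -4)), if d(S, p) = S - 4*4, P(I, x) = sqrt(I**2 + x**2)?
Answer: sqrt(1889)/200 ≈ 0.21731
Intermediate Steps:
d(S, p) = -16 + S (d(S, p) = S - 16 = -16 + S)
N(U) = -200*U
P(-109, 188)/N(d(11, -4)) = sqrt((-109)**2 + 188**2)/((-200*(-16 + 11))) = sqrt(11881 + 35344)/((-200*(-5))) = sqrt(47225)/1000 = (5*sqrt(1889))*(1/1000) = sqrt(1889)/200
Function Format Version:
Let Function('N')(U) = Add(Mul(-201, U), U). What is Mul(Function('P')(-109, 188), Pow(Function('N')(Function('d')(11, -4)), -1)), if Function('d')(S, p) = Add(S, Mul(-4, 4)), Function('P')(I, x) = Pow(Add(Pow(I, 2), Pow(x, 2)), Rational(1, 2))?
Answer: Mul(Rational(1, 200), Pow(1889, Rational(1, 2))) ≈ 0.21731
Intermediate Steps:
Function('d')(S, p) = Add(-16, S) (Function('d')(S, p) = Add(S, -16) = Add(-16, S))
Function('N')(U) = Mul(-200, U)
Mul(Function('P')(-109, 188), Pow(Function('N')(Function('d')(11, -4)), -1)) = Mul(Pow(Add(Pow(-109, 2), Pow(188, 2)), Rational(1, 2)), Pow(Mul(-200, Add(-16, 11)), -1)) = Mul(Pow(Add(11881, 35344), Rational(1, 2)), Pow(Mul(-200, -5), -1)) = Mul(Pow(47225, Rational(1, 2)), Pow(1000, -1)) = Mul(Mul(5, Pow(1889, Rational(1, 2))), Rational(1, 1000)) = Mul(Rational(1, 200), Pow(1889, Rational(1, 2)))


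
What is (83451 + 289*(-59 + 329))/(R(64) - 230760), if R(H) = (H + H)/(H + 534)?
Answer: -48282819/68997176 ≈ -0.69978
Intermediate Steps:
R(H) = 2*H/(534 + H) (R(H) = (2*H)/(534 + H) = 2*H/(534 + H))
(83451 + 289*(-59 + 329))/(R(64) - 230760) = (83451 + 289*(-59 + 329))/(2*64/(534 + 64) - 230760) = (83451 + 289*270)/(2*64/598 - 230760) = (83451 + 78030)/(2*64*(1/598) - 230760) = 161481/(64/299 - 230760) = 161481/(-68997176/299) = 161481*(-299/68997176) = -48282819/68997176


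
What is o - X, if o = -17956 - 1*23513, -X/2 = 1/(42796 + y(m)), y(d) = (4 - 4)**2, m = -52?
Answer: -887353661/21398 ≈ -41469.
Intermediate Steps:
y(d) = 0 (y(d) = 0**2 = 0)
X = -1/21398 (X = -2/(42796 + 0) = -2/42796 = -2*1/42796 = -1/21398 ≈ -4.6733e-5)
o = -41469 (o = -17956 - 23513 = -41469)
o - X = -41469 - 1*(-1/21398) = -41469 + 1/21398 = -887353661/21398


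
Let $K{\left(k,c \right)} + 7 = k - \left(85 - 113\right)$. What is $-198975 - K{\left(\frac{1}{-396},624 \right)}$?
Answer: $- \frac{78802415}{396} \approx -1.99 \cdot 10^{5}$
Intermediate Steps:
$K{\left(k,c \right)} = 21 + k$ ($K{\left(k,c \right)} = -7 + \left(k - \left(85 - 113\right)\right) = -7 + \left(k - -28\right) = -7 + \left(k + 28\right) = -7 + \left(28 + k\right) = 21 + k$)
$-198975 - K{\left(\frac{1}{-396},624 \right)} = -198975 - \left(21 + \frac{1}{-396}\right) = -198975 - \left(21 - \frac{1}{396}\right) = -198975 - \frac{8315}{396} = - \frac{78802415}{396}$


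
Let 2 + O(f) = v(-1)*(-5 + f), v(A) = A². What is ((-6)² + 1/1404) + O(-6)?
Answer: 32293/1404 ≈ 23.001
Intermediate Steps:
O(f) = -7 + f (O(f) = -2 + (-1)²*(-5 + f) = -2 + 1*(-5 + f) = -2 + (-5 + f) = -7 + f)
((-6)² + 1/1404) + O(-6) = ((-6)² + 1/1404) + (-7 - 6) = (36 + 1/1404) - 13 = 50545/1404 - 13 = 32293/1404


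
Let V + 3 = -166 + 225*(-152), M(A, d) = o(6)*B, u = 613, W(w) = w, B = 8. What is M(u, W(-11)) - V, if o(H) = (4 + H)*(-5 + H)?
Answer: 34449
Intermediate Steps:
o(H) = (-5 + H)*(4 + H)
M(A, d) = 80 (M(A, d) = (-20 + 6² - 1*6)*8 = (-20 + 36 - 6)*8 = 10*8 = 80)
V = -34369 (V = -3 + (-166 + 225*(-152)) = -3 + (-166 - 34200) = -3 - 34366 = -34369)
M(u, W(-11)) - V = 80 - 1*(-34369) = 80 + 34369 = 34449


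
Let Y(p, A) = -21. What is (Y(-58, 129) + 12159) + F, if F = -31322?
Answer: -19184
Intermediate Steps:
(Y(-58, 129) + 12159) + F = (-21 + 12159) - 31322 = 12138 - 31322 = -19184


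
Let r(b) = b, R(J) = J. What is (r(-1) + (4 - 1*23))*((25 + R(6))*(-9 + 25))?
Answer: -9920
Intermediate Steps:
(r(-1) + (4 - 1*23))*((25 + R(6))*(-9 + 25)) = (-1 + (4 - 1*23))*((25 + 6)*(-9 + 25)) = (-1 + (4 - 23))*(31*16) = (-1 - 19)*496 = -20*496 = -9920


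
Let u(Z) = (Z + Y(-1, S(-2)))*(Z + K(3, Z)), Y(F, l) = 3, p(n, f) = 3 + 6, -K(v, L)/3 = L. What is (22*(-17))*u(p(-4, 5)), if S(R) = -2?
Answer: 80784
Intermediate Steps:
K(v, L) = -3*L
p(n, f) = 9
u(Z) = -2*Z*(3 + Z) (u(Z) = (Z + 3)*(Z - 3*Z) = (3 + Z)*(-2*Z) = -2*Z*(3 + Z))
(22*(-17))*u(p(-4, 5)) = (22*(-17))*(2*9*(-3 - 1*9)) = -748*9*(-3 - 9) = -748*9*(-12) = -374*(-216) = 80784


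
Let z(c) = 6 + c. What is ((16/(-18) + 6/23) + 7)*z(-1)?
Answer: 6595/207 ≈ 31.860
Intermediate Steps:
((16/(-18) + 6/23) + 7)*z(-1) = ((16/(-18) + 6/23) + 7)*(6 - 1) = ((16*(-1/18) + 6*(1/23)) + 7)*5 = ((-8/9 + 6/23) + 7)*5 = (-130/207 + 7)*5 = (1319/207)*5 = 6595/207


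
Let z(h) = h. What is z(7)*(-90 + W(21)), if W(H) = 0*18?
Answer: -630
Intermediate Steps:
W(H) = 0
z(7)*(-90 + W(21)) = 7*(-90 + 0) = 7*(-90) = -630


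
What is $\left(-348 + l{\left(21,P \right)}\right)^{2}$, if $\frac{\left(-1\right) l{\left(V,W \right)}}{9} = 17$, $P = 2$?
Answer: $251001$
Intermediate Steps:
$l{\left(V,W \right)} = -153$ ($l{\left(V,W \right)} = \left(-9\right) 17 = -153$)
$\left(-348 + l{\left(21,P \right)}\right)^{2} = \left(-348 - 153\right)^{2} = \left(-501\right)^{2} = 251001$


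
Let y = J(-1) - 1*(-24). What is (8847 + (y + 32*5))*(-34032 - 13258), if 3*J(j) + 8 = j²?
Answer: -1280896940/3 ≈ -4.2697e+8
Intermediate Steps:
J(j) = -8/3 + j²/3
y = 65/3 (y = (-8/3 + (⅓)*(-1)²) - 1*(-24) = (-8/3 + (⅓)*1) + 24 = (-8/3 + ⅓) + 24 = -7/3 + 24 = 65/3 ≈ 21.667)
(8847 + (y + 32*5))*(-34032 - 13258) = (8847 + (65/3 + 32*5))*(-34032 - 13258) = (8847 + (65/3 + 160))*(-47290) = (8847 + 545/3)*(-47290) = (27086/3)*(-47290) = -1280896940/3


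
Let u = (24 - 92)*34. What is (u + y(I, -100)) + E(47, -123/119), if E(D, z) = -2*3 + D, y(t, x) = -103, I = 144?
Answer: -2374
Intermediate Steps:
E(D, z) = -6 + D
u = -2312 (u = -68*34 = -2312)
(u + y(I, -100)) + E(47, -123/119) = (-2312 - 103) + (-6 + 47) = -2415 + 41 = -2374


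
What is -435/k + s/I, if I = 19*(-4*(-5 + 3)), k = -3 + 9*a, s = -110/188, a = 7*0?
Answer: 2071705/14288 ≈ 145.00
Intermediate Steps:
a = 0
s = -55/94 (s = -110*1/188 = -55/94 ≈ -0.58511)
k = -3 (k = -3 + 9*0 = -3 + 0 = -3)
I = 152 (I = 19*(-4*(-2)) = 19*8 = 152)
-435/k + s/I = -435/(-3) - 55/94/152 = -435*(-1/3) - 55/94*1/152 = 145 - 55/14288 = 2071705/14288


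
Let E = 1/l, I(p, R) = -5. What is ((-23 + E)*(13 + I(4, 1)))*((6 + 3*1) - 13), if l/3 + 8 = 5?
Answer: 6656/9 ≈ 739.56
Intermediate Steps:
l = -9 (l = -24 + 3*5 = -24 + 15 = -9)
E = -1/9 (E = 1/(-9) = -1/9 ≈ -0.11111)
((-23 + E)*(13 + I(4, 1)))*((6 + 3*1) - 13) = ((-23 - 1/9)*(13 - 5))*((6 + 3*1) - 13) = (-208/9*8)*((6 + 3) - 13) = -1664*(9 - 13)/9 = -1664/9*(-4) = 6656/9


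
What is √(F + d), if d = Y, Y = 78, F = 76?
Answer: √154 ≈ 12.410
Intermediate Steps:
d = 78
√(F + d) = √(76 + 78) = √154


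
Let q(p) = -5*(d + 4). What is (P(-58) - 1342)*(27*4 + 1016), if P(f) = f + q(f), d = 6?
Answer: -1629800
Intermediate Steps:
q(p) = -50 (q(p) = -5*(6 + 4) = -5*10 = -50)
P(f) = -50 + f (P(f) = f - 50 = -50 + f)
(P(-58) - 1342)*(27*4 + 1016) = ((-50 - 58) - 1342)*(27*4 + 1016) = (-108 - 1342)*(108 + 1016) = -1450*1124 = -1629800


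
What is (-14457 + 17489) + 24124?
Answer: 27156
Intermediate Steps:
(-14457 + 17489) + 24124 = 3032 + 24124 = 27156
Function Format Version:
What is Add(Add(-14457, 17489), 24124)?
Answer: 27156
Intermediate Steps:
Add(Add(-14457, 17489), 24124) = Add(3032, 24124) = 27156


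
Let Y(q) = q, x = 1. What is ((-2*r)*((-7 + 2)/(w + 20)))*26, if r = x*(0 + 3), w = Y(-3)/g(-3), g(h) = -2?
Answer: 1560/43 ≈ 36.279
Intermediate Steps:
w = 3/2 (w = -3/(-2) = -3*(-1/2) = 3/2 ≈ 1.5000)
r = 3 (r = 1*(0 + 3) = 1*3 = 3)
((-2*r)*((-7 + 2)/(w + 20)))*26 = ((-2*3)*((-7 + 2)/(3/2 + 20)))*26 = -(-30)/43/2*26 = -(-30)*2/43*26 = -6*(-10/43)*26 = (60/43)*26 = 1560/43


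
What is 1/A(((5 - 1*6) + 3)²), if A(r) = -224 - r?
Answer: -1/228 ≈ -0.0043860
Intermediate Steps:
1/A(((5 - 1*6) + 3)²) = 1/(-224 - ((5 - 1*6) + 3)²) = 1/(-224 - ((5 - 6) + 3)²) = 1/(-224 - (-1 + 3)²) = 1/(-224 - 1*2²) = 1/(-224 - 1*4) = 1/(-224 - 4) = 1/(-228) = -1/228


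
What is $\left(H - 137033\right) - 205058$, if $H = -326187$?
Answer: $-668278$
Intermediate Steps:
$\left(H - 137033\right) - 205058 = \left(-326187 - 137033\right) - 205058 = -463220 - 205058 = -668278$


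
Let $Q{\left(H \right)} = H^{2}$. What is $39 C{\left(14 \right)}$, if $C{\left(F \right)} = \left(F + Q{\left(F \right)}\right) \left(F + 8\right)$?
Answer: $180180$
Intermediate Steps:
$C{\left(F \right)} = \left(8 + F\right) \left(F + F^{2}\right)$ ($C{\left(F \right)} = \left(F + F^{2}\right) \left(F + 8\right) = \left(F + F^{2}\right) \left(8 + F\right) = \left(8 + F\right) \left(F + F^{2}\right)$)
$39 C{\left(14 \right)} = 39 \cdot 14 \left(8 + 14^{2} + 9 \cdot 14\right) = 39 \cdot 14 \left(8 + 196 + 126\right) = 39 \cdot 14 \cdot 330 = 39 \cdot 4620 = 180180$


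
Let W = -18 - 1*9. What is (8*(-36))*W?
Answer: 7776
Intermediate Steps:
W = -27 (W = -18 - 9 = -27)
(8*(-36))*W = (8*(-36))*(-27) = -288*(-27) = 7776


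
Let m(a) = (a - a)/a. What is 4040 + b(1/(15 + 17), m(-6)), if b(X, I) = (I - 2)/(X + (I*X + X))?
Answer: 4008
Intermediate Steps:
m(a) = 0 (m(a) = 0/a = 0)
b(X, I) = (-2 + I)/(2*X + I*X) (b(X, I) = (-2 + I)/(X + (X + I*X)) = (-2 + I)/(2*X + I*X))
4040 + b(1/(15 + 17), m(-6)) = 4040 + (-2 + 0)/((1/(15 + 17))*(2 + 0)) = 4040 - 2/(1/32*2) = 4040 + (½)*(-2)/(1/32) = 4040 + 32*(½)*(-2) = 4040 - 32 = 4008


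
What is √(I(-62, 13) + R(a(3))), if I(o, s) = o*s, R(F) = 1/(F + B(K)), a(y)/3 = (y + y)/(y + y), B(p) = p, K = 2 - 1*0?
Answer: I*√20145/5 ≈ 28.387*I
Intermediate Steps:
K = 2 (K = 2 + 0 = 2)
a(y) = 3 (a(y) = 3*((y + y)/(y + y)) = 3*((2*y)/((2*y))) = 3*((2*y)*(1/(2*y))) = 3*1 = 3)
R(F) = 1/(2 + F) (R(F) = 1/(F + 2) = 1/(2 + F))
√(I(-62, 13) + R(a(3))) = √(-62*13 + 1/(2 + 3)) = √(-806 + 1/5) = √(-806 + ⅕) = √(-4029/5) = I*√20145/5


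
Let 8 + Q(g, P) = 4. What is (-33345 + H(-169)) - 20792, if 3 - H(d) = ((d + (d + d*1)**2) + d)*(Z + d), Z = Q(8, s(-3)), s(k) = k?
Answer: 19651604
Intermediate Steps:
Q(g, P) = -4 (Q(g, P) = -8 + 4 = -4)
Z = -4
H(d) = 3 - (-4 + d)*(2*d + 4*d**2) (H(d) = 3 - ((d + (d + d*1)**2) + d)*(-4 + d) = 3 - ((d + (d + d)**2) + d)*(-4 + d) = 3 - ((d + (2*d)**2) + d)*(-4 + d) = 3 - ((d + 4*d**2) + d)*(-4 + d) = 3 - (2*d + 4*d**2)*(-4 + d) = 3 - (-4 + d)*(2*d + 4*d**2))
(-33345 + H(-169)) - 20792 = (-33345 + (3 - 4*(-169)**3 + 8*(-169) + 14*(-169)**2)) - 20792 = (-33345 + (3 - 4*(-4826809) - 1352 + 14*28561)) - 20792 = (-33345 + (3 + 19307236 - 1352 + 399854)) - 20792 = (-33345 + 19705741) - 20792 = 19672396 - 20792 = 19651604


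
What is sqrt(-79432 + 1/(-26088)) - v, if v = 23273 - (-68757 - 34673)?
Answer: -126703 + I*sqrt(13515031994874)/13044 ≈ -1.267e+5 + 281.84*I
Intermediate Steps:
v = 126703 (v = 23273 - 1*(-103430) = 23273 + 103430 = 126703)
sqrt(-79432 + 1/(-26088)) - v = sqrt(-79432 + 1/(-26088)) - 1*126703 = sqrt(-79432 - 1/26088) - 126703 = sqrt(-2072222017/26088) - 126703 = I*sqrt(13515031994874)/13044 - 126703 = -126703 + I*sqrt(13515031994874)/13044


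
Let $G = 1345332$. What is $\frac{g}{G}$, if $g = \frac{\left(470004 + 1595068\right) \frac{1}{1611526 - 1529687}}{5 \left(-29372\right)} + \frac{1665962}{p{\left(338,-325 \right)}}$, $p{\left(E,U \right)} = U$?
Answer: $- \frac{500574765087947}{131376195177331650} \approx -0.0038102$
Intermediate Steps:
$g = - \frac{1001149530175894}{195306727525}$ ($g = \frac{\left(470004 + 1595068\right) \frac{1}{1611526 - 1529687}}{5 \left(-29372\right)} + \frac{1665962}{-325} = \frac{2065072 \cdot \frac{1}{81839}}{-146860} + 1665962 \left(- \frac{1}{325}\right) = 2065072 \cdot \frac{1}{81839} \left(- \frac{1}{146860}\right) - \frac{1665962}{325} = \frac{2065072}{81839} \left(- \frac{1}{146860}\right) - \frac{1665962}{325} = - \frac{516268}{3004718885} - \frac{1665962}{325} = - \frac{1001149530175894}{195306727525} \approx -5126.0$)
$\frac{g}{G} = - \frac{1001149530175894}{195306727525 \cdot 1345332} = \left(- \frac{1001149530175894}{195306727525}\right) \frac{1}{1345332} = - \frac{500574765087947}{131376195177331650}$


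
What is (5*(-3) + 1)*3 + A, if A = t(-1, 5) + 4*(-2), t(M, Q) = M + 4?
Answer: -47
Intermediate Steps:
t(M, Q) = 4 + M
A = -5 (A = (4 - 1) + 4*(-2) = 3 - 8 = -5)
(5*(-3) + 1)*3 + A = (5*(-3) + 1)*3 - 5 = (-15 + 1)*3 - 5 = -14*3 - 5 = -42 - 5 = -47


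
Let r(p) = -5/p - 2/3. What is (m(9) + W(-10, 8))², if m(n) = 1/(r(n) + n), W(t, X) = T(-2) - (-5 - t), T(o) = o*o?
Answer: 3721/4900 ≈ 0.75939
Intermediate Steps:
T(o) = o²
r(p) = -⅔ - 5/p (r(p) = -5/p - 2*⅓ = -5/p - ⅔ = -⅔ - 5/p)
W(t, X) = 9 + t (W(t, X) = (-2)² - (-5 - t) = 4 + (5 + t) = 9 + t)
m(n) = 1/(-⅔ + n - 5/n) (m(n) = 1/((-⅔ - 5/n) + n) = 1/(-⅔ + n - 5/n))
(m(9) + W(-10, 8))² = (-3*9/(15 - 1*9*(-2 + 3*9)) + (9 - 10))² = (-3*9/(15 - 1*9*(-2 + 27)) - 1)² = (-3*9/(15 - 1*9*25) - 1)² = (-3*9/(15 - 225) - 1)² = (-3*9/(-210) - 1)² = (-3*9*(-1/210) - 1)² = (9/70 - 1)² = (-61/70)² = 3721/4900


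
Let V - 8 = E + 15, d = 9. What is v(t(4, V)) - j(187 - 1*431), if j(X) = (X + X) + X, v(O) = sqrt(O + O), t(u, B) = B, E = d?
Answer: 740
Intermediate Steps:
E = 9
V = 32 (V = 8 + (9 + 15) = 8 + 24 = 32)
v(O) = sqrt(2)*sqrt(O) (v(O) = sqrt(2*O) = sqrt(2)*sqrt(O))
j(X) = 3*X (j(X) = 2*X + X = 3*X)
v(t(4, V)) - j(187 - 1*431) = sqrt(2)*sqrt(32) - 3*(187 - 1*431) = sqrt(2)*(4*sqrt(2)) - 3*(187 - 431) = 8 - 3*(-244) = 8 - 1*(-732) = 8 + 732 = 740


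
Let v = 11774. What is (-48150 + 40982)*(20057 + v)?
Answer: -228164608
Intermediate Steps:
(-48150 + 40982)*(20057 + v) = (-48150 + 40982)*(20057 + 11774) = -7168*31831 = -228164608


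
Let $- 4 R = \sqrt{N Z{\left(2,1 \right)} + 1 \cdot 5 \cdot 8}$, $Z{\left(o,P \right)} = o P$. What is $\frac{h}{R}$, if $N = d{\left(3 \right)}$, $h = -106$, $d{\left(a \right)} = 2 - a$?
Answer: $\frac{212 \sqrt{38}}{19} \approx 68.782$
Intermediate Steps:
$Z{\left(o,P \right)} = P o$
$N = -1$ ($N = 2 - 3 = -1$)
$R = - \frac{\sqrt{38}}{4}$ ($R = - \frac{\sqrt{- 1 \cdot 2 + 1 \cdot 5 \cdot 8}}{4} = - \frac{\sqrt{\left(-1\right) 2 + 5 \cdot 8}}{4} = - \frac{\sqrt{-2 + 40}}{4} = - \frac{\sqrt{38}}{4} \approx -1.5411$)
$\frac{h}{R} = - \frac{106}{\left(- \frac{1}{4}\right) \sqrt{38}} = - 106 \left(- \frac{2 \sqrt{38}}{19}\right) = \frac{212 \sqrt{38}}{19}$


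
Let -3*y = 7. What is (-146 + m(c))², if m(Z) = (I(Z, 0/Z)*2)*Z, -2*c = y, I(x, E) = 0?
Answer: 21316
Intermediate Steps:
y = -7/3 (y = -⅓*7 = -7/3 ≈ -2.3333)
c = 7/6 (c = -½*(-7/3) = 7/6 ≈ 1.1667)
m(Z) = 0 (m(Z) = (0*2)*Z = 0*Z = 0)
(-146 + m(c))² = (-146 + 0)² = (-146)² = 21316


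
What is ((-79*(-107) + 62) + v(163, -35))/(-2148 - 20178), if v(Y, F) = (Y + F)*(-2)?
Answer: -2753/7442 ≈ -0.36993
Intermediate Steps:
v(Y, F) = -2*F - 2*Y (v(Y, F) = (F + Y)*(-2) = -2*F - 2*Y)
((-79*(-107) + 62) + v(163, -35))/(-2148 - 20178) = ((-79*(-107) + 62) + (-2*(-35) - 2*163))/(-2148 - 20178) = ((8453 + 62) + (70 - 326))/(-22326) = (8515 - 256)*(-1/22326) = 8259*(-1/22326) = -2753/7442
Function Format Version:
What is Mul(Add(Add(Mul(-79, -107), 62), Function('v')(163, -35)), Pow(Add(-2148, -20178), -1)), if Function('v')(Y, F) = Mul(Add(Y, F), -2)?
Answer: Rational(-2753, 7442) ≈ -0.36993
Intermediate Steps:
Function('v')(Y, F) = Add(Mul(-2, F), Mul(-2, Y)) (Function('v')(Y, F) = Mul(Add(F, Y), -2) = Add(Mul(-2, F), Mul(-2, Y)))
Mul(Add(Add(Mul(-79, -107), 62), Function('v')(163, -35)), Pow(Add(-2148, -20178), -1)) = Mul(Add(Add(Mul(-79, -107), 62), Add(Mul(-2, -35), Mul(-2, 163))), Pow(Add(-2148, -20178), -1)) = Mul(Add(Add(8453, 62), Add(70, -326)), Pow(-22326, -1)) = Mul(Add(8515, -256), Rational(-1, 22326)) = Mul(8259, Rational(-1, 22326)) = Rational(-2753, 7442)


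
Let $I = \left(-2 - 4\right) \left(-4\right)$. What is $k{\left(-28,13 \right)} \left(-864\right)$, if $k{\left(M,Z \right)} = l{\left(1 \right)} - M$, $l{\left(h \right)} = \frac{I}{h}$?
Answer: $-44928$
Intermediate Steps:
$I = 24$ ($I = \left(-6\right) \left(-4\right) = 24$)
$l{\left(h \right)} = \frac{24}{h}$
$k{\left(M,Z \right)} = 24 - M$ ($k{\left(M,Z \right)} = \frac{24}{1} - M = 24 \cdot 1 - M = 24 - M$)
$k{\left(-28,13 \right)} \left(-864\right) = \left(24 - -28\right) \left(-864\right) = \left(24 + 28\right) \left(-864\right) = 52 \left(-864\right) = -44928$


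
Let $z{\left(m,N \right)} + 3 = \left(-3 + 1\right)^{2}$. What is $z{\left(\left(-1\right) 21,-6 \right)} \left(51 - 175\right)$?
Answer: $-124$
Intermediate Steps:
$z{\left(m,N \right)} = 1$ ($z{\left(m,N \right)} = -3 + \left(-3 + 1\right)^{2} = -3 + \left(-2\right)^{2} = -3 + 4 = 1$)
$z{\left(\left(-1\right) 21,-6 \right)} \left(51 - 175\right) = 1 \left(51 - 175\right) = 1 \left(-124\right) = -124$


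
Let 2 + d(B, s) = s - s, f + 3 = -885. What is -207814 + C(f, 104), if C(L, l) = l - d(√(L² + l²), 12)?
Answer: -207708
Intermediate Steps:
f = -888 (f = -3 - 885 = -888)
d(B, s) = -2 (d(B, s) = -2 + (s - s) = -2 + 0 = -2)
C(L, l) = 2 + l (C(L, l) = l - 1*(-2) = l + 2 = 2 + l)
-207814 + C(f, 104) = -207814 + (2 + 104) = -207814 + 106 = -207708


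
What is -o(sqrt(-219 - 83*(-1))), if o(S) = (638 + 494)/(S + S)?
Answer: 283*I*sqrt(34)/34 ≈ 48.534*I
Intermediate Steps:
o(S) = 566/S (o(S) = 1132/((2*S)) = 1132*(1/(2*S)) = 566/S)
-o(sqrt(-219 - 83*(-1))) = -566/(sqrt(-219 - 83*(-1))) = -566/(sqrt(-219 + 83)) = -566/(sqrt(-136)) = -566/(2*I*sqrt(34)) = -566*(-I*sqrt(34)/68) = -(-283)*I*sqrt(34)/34 = 283*I*sqrt(34)/34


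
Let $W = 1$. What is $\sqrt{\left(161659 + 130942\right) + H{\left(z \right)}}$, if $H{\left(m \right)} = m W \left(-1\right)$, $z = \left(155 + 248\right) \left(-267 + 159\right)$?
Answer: $5 \sqrt{13445} \approx 579.76$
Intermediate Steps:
$z = -43524$ ($z = 403 \left(-108\right) = -43524$)
$H{\left(m \right)} = - m$ ($H{\left(m \right)} = m 1 \left(-1\right) = m \left(-1\right) = - m$)
$\sqrt{\left(161659 + 130942\right) + H{\left(z \right)}} = \sqrt{\left(161659 + 130942\right) - -43524} = \sqrt{292601 + 43524} = \sqrt{336125} = 5 \sqrt{13445}$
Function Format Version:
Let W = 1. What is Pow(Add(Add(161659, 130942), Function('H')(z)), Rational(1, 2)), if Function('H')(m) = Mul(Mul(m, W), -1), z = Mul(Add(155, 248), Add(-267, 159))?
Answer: Mul(5, Pow(13445, Rational(1, 2))) ≈ 579.76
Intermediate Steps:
z = -43524 (z = Mul(403, -108) = -43524)
Function('H')(m) = Mul(-1, m) (Function('H')(m) = Mul(Mul(m, 1), -1) = Mul(m, -1) = Mul(-1, m))
Pow(Add(Add(161659, 130942), Function('H')(z)), Rational(1, 2)) = Pow(Add(Add(161659, 130942), Mul(-1, -43524)), Rational(1, 2)) = Pow(Add(292601, 43524), Rational(1, 2)) = Pow(336125, Rational(1, 2)) = Mul(5, Pow(13445, Rational(1, 2)))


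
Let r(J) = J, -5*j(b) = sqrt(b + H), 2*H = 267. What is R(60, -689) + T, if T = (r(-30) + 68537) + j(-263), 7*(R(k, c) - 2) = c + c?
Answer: 478185/7 - I*sqrt(518)/10 ≈ 68312.0 - 2.276*I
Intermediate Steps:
H = 267/2 (H = (1/2)*267 = 267/2 ≈ 133.50)
j(b) = -sqrt(267/2 + b)/5 (j(b) = -sqrt(b + 267/2)/5 = -sqrt(267/2 + b)/5)
R(k, c) = 2 + 2*c/7 (R(k, c) = 2 + (c + c)/7 = 2 + (2*c)/7 = 2 + 2*c/7)
T = 68507 - I*sqrt(518)/10 (T = (-30 + 68537) - sqrt(534 + 4*(-263))/10 = 68507 - sqrt(534 - 1052)/10 = 68507 - I*sqrt(518)/10 ≈ 68507.0 - 2.276*I)
R(60, -689) + T = (2 + (2/7)*(-689)) + (68507 - I*sqrt(518)/10) = (2 - 1378/7) + (68507 - I*sqrt(518)/10) = -1364/7 + (68507 - I*sqrt(518)/10) = 478185/7 - I*sqrt(518)/10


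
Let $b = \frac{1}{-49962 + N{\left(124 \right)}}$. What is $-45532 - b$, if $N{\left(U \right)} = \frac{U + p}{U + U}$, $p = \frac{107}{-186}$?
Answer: $- \frac{104934148072100}{2304624179} \approx -45532.0$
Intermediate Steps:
$p = - \frac{107}{186}$ ($p = 107 \left(- \frac{1}{186}\right) = - \frac{107}{186} \approx -0.57527$)
$N{\left(U \right)} = \frac{- \frac{107}{186} + U}{2 U}$ ($N{\left(U \right)} = \frac{U - \frac{107}{186}}{U + U} = \frac{- \frac{107}{186} + U}{2 U}$)
$b = - \frac{46128}{2304624179}$ ($b = \frac{1}{-49962 + \frac{-107 + 186 \cdot 124}{372 \cdot 124}} = \frac{1}{-49962 + \frac{1}{372} \cdot \frac{1}{124} \left(-107 + 23064\right)} = \frac{1}{-49962 + \frac{1}{372} \cdot \frac{1}{124} \cdot 22957} = \frac{1}{-49962 + \frac{22957}{46128}} = \frac{1}{- \frac{2304624179}{46128}} = - \frac{46128}{2304624179} \approx -2.0015 \cdot 10^{-5}$)
$-45532 - b = -45532 - - \frac{46128}{2304624179} = -45532 + \frac{46128}{2304624179} = - \frac{104934148072100}{2304624179}$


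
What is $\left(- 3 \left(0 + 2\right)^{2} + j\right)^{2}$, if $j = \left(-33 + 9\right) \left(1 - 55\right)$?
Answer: $1648656$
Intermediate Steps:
$j = 1296$ ($j = \left(-24\right) \left(-54\right) = 1296$)
$\left(- 3 \left(0 + 2\right)^{2} + j\right)^{2} = \left(- 3 \left(0 + 2\right)^{2} + 1296\right)^{2} = \left(- 3 \cdot 2^{2} + 1296\right)^{2} = \left(\left(-3\right) 4 + 1296\right)^{2} = \left(-12 + 1296\right)^{2} = 1284^{2} = 1648656$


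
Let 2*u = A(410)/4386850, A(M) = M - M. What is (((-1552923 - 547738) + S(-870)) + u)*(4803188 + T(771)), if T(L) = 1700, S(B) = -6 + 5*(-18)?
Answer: -10093902100216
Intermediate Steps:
S(B) = -96 (S(B) = -6 - 90 = -96)
A(M) = 0
u = 0 (u = (0/4386850)/2 = (0*(1/4386850))/2 = (½)*0 = 0)
(((-1552923 - 547738) + S(-870)) + u)*(4803188 + T(771)) = (((-1552923 - 547738) - 96) + 0)*(4803188 + 1700) = ((-2100661 - 96) + 0)*4804888 = (-2100757 + 0)*4804888 = -2100757*4804888 = -10093902100216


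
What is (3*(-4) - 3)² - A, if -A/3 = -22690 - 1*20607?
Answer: -129666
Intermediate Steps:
A = 129891 (A = -3*(-22690 - 1*20607) = -3*(-22690 - 20607) = -3*(-43297) = 129891)
(3*(-4) - 3)² - A = (3*(-4) - 3)² - 1*129891 = (-12 - 3)² - 129891 = (-15)² - 129891 = 225 - 129891 = -129666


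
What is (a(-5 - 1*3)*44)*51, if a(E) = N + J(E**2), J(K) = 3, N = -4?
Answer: -2244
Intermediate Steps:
a(E) = -1 (a(E) = -4 + 3 = -1)
(a(-5 - 1*3)*44)*51 = -1*44*51 = -44*51 = -2244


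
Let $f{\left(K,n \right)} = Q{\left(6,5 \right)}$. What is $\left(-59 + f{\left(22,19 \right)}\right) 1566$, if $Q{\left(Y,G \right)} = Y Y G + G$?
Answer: $197316$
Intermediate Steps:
$Q{\left(Y,G \right)} = G + G Y^{2}$ ($Q{\left(Y,G \right)} = Y^{2} G + G = G Y^{2} + G = G + G Y^{2}$)
$f{\left(K,n \right)} = 185$ ($f{\left(K,n \right)} = 5 \left(1 + 6^{2}\right) = 5 \left(1 + 36\right) = 5 \cdot 37 = 185$)
$\left(-59 + f{\left(22,19 \right)}\right) 1566 = \left(-59 + 185\right) 1566 = 126 \cdot 1566 = 197316$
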